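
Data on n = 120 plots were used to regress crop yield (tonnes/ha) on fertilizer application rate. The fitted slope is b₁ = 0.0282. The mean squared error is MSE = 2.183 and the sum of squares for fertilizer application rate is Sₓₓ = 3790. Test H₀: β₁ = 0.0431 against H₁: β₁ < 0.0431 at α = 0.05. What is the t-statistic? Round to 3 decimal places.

SE(b₁) = √(MSE/Sₓₓ) = √(2.183/3790) = 0.0239998.
t = (0.0282 − 0.0431) / 0.0239998 = -0.621.
df = n − 2 = 118.
One-sided p ≈ 0.2680, which is ≥ 0.05, so fail to reject H₀.
The data do not give significant evidence that the true slope on fertilizer application rate is below 0.0431 tonnes/ha per unit.

t = -0.621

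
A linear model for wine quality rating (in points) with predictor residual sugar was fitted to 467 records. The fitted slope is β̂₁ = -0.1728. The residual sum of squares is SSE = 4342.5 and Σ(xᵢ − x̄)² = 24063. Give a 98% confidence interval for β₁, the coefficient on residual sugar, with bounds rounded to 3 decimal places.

(-0.219, -0.127)

MSE = SSE/(n − 2) = 4342.5/465 = 9.33871.
SE(β̂₁) = √(MSE/Sₓₓ) = √(9.33871/24063) = 0.0197001.
df = n − 2 = 465.
t* = t_{0.01, 465} = 2.334394.
Margin = t* × SE = 2.334394 × 0.0197001 = 0.04599.
CI: -0.1728 ± 0.04599 → (-0.219, -0.127).
With 98% confidence, each one-unit increase in residual sugar is associated with a change of between -0.219 and -0.127 points in wine quality rating.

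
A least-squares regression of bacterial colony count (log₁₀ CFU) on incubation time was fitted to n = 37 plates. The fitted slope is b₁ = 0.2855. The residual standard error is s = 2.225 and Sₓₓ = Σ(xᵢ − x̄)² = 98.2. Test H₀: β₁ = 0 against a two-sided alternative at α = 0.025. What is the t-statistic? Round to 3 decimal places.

SE(b₁) = s/√Sₓₓ = 2.225/√98.2 = 0.22453.
t = 0.2855 / 0.22453 = 1.272.
df = n − 2 = 35.
Two-sided p ≈ 0.2119, which is ≥ 0.025, so fail to reject H₀.
The data do not give significant evidence of an association between incubation time and bacterial colony count.

t = 1.272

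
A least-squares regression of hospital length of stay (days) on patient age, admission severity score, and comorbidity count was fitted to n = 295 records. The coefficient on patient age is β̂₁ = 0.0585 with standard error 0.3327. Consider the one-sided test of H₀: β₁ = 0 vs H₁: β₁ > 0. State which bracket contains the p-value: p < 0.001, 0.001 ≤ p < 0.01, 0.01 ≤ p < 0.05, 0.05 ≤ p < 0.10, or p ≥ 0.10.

p ≥ 0.10

t = 0.0585 / 0.3327 = 0.176.
df = n − k − 1 = 295 − 3 − 1 = 291.
One-sided p = P(T_{291} > t) ≈ 0.4303.
So p ≥ 0.10.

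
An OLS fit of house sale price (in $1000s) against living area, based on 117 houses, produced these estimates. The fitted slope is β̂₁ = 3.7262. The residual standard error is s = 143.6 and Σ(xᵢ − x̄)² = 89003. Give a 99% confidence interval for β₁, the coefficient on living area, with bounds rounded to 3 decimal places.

SE(β̂₁) = s/√Sₓₓ = 143.6/√89003 = 0.48134.
df = n − 2 = 115.
t* = t_{0.005, 115} = 2.619258.
Margin = t* × SE = 2.619258 × 0.48134 = 1.26075.
CI: 3.7262 ± 1.26075 → (2.465, 4.987).
With 99% confidence, each one-unit increase in living area is associated with a change of between 2.465 and 4.987 $1000s in house sale price.

(2.465, 4.987)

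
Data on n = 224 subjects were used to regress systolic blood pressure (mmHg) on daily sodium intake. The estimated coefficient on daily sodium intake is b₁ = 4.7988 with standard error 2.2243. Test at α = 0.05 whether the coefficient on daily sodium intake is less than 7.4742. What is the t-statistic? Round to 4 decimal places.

H₀: β₁ = 7.4742 vs H₁: β₁ < 7.4742.
t = (b₁ − β₁⁰)/SE = (4.7988 − 7.4742) / 2.2243 = -1.2028.
df = n − 2 = 224 − 2 = 222.
One-sided p ≈ 0.1152, which is ≥ 0.05, so fail to reject H₀.
The data do not give significant evidence that the true slope on daily sodium intake is below 7.4742 mmHg per unit.

t = -1.2028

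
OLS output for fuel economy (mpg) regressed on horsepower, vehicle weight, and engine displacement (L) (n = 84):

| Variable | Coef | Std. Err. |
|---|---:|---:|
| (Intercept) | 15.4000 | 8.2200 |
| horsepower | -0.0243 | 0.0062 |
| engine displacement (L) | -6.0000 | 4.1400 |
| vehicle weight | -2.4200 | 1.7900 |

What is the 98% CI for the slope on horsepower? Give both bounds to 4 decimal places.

(-0.0390, -0.0096)

Read off: b = -0.0243, SE = 0.0062 for horsepower.
df = n − k − 1 = 84 − 3 − 1 = 80.
t* = t_{0.01, 80} = 2.373868.
Margin = t* × SE = 2.373868 × 0.0062 = 0.014718.
CI: -0.0243 ± 0.014718 → (-0.0390, -0.0096).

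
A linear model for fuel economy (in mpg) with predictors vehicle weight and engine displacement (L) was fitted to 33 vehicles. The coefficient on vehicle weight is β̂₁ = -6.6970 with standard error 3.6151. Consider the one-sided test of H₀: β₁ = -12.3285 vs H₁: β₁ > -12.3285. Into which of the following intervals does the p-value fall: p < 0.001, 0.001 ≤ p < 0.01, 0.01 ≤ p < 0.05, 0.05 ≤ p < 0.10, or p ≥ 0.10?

t = (-6.6970 − (-12.3285)) / 3.6151 = 1.558.
df = n − k − 1 = 33 − 2 − 1 = 30.
One-sided p = P(T_{30} > t) ≈ 0.0649.
So 0.05 ≤ p < 0.10.

0.05 ≤ p < 0.10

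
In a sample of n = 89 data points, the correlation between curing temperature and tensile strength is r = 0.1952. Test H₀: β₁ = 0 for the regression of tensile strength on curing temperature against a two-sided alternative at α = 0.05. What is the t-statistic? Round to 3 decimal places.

t = 1.856

t = r·√(n − 2)/√(1 − r²) = 0.1952·√87/√0.961897 = 1.856.
df = n − 2 = 87.
Two-sided p ≈ 0.0668, which is ≥ 0.05, so fail to reject H₀.
The data do not give significant evidence of a linear association between curing temperature and tensile strength.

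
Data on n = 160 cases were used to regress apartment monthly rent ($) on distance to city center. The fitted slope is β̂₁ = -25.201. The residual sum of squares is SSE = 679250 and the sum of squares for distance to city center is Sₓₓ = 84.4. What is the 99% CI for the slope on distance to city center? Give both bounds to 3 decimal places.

(-43.809, -6.593)

MSE = SSE/(n − 2) = 679250/158 = 4299.05.
SE(β̂₁) = √(MSE/Sₓₓ) = √(4299.05/84.4) = 7.13699.
df = n − 2 = 158.
t* = t_{0.005, 158} = 2.607304.
Margin = t* × SE = 2.607304 × 7.13699 = 18.60830.
CI: -25.201 ± 18.60830 → (-43.809, -6.593).
With 99% confidence, each one-unit increase in distance to city center is associated with a change of between -43.809 and -6.593 $ in apartment monthly rent.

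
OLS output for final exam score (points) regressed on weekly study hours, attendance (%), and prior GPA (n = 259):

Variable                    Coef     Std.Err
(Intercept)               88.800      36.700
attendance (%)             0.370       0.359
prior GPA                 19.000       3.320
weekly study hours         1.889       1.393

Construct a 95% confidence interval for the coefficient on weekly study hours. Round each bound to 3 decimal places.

Read off: b = 1.889, SE = 1.393 for weekly study hours.
df = n − k − 1 = 259 − 3 − 1 = 255.
t* = t_{0.025, 255} = 1.969311.
Margin = t* × SE = 1.969311 × 1.393 = 2.74325.
CI: 1.889 ± 2.74325 → (-0.854, 4.632).

(-0.854, 4.632)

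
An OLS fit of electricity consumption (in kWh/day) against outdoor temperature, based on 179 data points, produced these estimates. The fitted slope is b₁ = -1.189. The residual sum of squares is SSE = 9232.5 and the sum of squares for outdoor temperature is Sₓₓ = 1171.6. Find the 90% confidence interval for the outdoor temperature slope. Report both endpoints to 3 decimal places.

(-1.538, -0.840)

MSE = SSE/(n − 2) = 9232.5/177 = 52.161.
SE(b₁) = √(MSE/Sₓₓ) = √(52.161/1171.6) = 0.211.
df = n − 2 = 177.
t* = t_{0.05, 177} = 1.653508.
Margin = t* × SE = 1.653508 × 0.211 = 0.34889.
CI: -1.189 ± 0.34889 → (-1.538, -0.840).
With 90% confidence, each one-unit increase in outdoor temperature is associated with a change of between -1.538 and -0.840 kWh/day in electricity consumption.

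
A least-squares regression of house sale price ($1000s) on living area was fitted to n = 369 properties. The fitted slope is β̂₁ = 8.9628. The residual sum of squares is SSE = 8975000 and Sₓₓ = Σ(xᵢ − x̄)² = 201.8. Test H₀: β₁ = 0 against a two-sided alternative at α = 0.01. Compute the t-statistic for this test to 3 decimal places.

MSE = SSE/(n − 2) = 8975000/367 = 24455.
SE(β̂₁) = √(MSE/Sₓₓ) = √(24455/201.8) = 11.0084.
t = 8.9628 / 11.0084 = 0.814.
df = n − 2 = 367.
Two-sided p ≈ 0.4161, which is ≥ 0.01, so fail to reject H₀.
The data do not give significant evidence of an association between living area and house sale price.

t = 0.814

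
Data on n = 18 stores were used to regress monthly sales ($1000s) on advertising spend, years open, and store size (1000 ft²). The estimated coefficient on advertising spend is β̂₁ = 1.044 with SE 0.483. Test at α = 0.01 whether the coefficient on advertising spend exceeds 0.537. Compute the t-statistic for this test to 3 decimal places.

t = 1.050

H₀: β₁ = 0.537 vs H₁: β₁ > 0.537.
t = (β̂₁ − β₁⁰)/SE = (1.044 − 0.537) / 0.483 = 1.050.
df = n − k − 1 = 18 − 3 − 1 = 14.
One-sided p ≈ 0.1558, which is ≥ 0.01, so fail to reject H₀.
The data do not give significant evidence that the true slope on advertising spend exceeds 0.537 $1000s per unit, holding the other predictors fixed.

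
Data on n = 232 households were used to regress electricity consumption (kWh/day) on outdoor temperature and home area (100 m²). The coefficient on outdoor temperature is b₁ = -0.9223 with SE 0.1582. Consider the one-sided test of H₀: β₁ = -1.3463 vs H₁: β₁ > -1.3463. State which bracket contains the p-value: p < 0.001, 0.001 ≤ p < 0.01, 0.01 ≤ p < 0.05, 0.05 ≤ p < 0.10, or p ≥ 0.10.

0.001 ≤ p < 0.01

t = (-0.9223 − (-1.3463)) / 0.1582 = 2.680.
df = n − k − 1 = 232 − 2 − 1 = 229.
One-sided p = P(T_{229} > t) ≈ 0.0039.
So 0.001 ≤ p < 0.01.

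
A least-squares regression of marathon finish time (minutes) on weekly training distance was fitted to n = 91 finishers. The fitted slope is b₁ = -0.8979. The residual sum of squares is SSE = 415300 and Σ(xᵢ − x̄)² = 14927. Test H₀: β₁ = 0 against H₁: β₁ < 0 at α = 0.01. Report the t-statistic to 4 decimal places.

t = -1.6059

MSE = SSE/(n − 2) = 415300/89 = 4666.29.
SE(b₁) = √(MSE/Sₓₓ) = √(4666.29/14927) = 0.559113.
t = -0.8979 / 0.559113 = -1.6059.
df = n − 2 = 89.
One-sided p ≈ 0.0559, which is ≥ 0.01, so fail to reject H₀.
The data do not give significant evidence that the true slope on weekly training distance is negative.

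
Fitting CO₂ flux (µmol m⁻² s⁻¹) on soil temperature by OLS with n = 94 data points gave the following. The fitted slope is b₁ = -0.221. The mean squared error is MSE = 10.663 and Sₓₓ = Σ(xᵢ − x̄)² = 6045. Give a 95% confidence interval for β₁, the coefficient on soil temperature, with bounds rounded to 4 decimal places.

SE(b₁) = √(MSE/Sₓₓ) = √(10.663/6045) = 0.0419993.
df = n − 2 = 92.
t* = t_{0.025, 92} = 1.986086.
Margin = t* × SE = 1.986086 × 0.0419993 = 0.083414.
CI: -0.221 ± 0.083414 → (-0.3044, -0.1376).
With 95% confidence, each one-unit increase in soil temperature is associated with a change of between -0.3044 and -0.1376 µmol m⁻² s⁻¹ in CO₂ flux.

(-0.3044, -0.1376)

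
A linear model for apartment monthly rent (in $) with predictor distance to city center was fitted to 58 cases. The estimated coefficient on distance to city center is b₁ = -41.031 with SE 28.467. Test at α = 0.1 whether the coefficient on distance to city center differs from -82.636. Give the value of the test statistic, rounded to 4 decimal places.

t = 1.4615

H₀: β₁ = -82.636 vs H₁: β₁ ≠ -82.636.
t = (b₁ − β₁⁰)/SE = (-41.031 − (-82.636)) / 28.467 = 1.4615.
df = n − 2 = 58 − 2 = 56.
Two-sided p ≈ 0.1495, which is ≥ 0.1, so fail to reject H₀.
The data are consistent with a true slope of -82.636 $ per unit of distance to city center.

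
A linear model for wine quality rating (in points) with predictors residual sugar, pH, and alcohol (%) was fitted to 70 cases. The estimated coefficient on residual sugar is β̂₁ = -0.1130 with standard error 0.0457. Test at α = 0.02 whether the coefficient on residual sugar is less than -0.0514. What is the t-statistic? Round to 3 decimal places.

t = -1.348

H₀: β₁ = -0.0514 vs H₁: β₁ < -0.0514.
t = (β̂₁ − β₁⁰)/SE = (-0.1130 − (-0.0514)) / 0.0457 = -1.348.
df = n − k − 1 = 70 − 3 − 1 = 66.
One-sided p ≈ 0.0911, which is ≥ 0.02, so fail to reject H₀.
The data do not give significant evidence that the true slope on residual sugar is below -0.0514 points per unit, holding the other predictors fixed.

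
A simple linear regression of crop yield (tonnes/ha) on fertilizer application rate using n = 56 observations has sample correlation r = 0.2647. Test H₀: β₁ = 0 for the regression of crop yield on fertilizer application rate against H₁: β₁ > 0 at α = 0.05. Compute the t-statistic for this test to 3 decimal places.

t = 2.017

t = r·√(n − 2)/√(1 − r²) = 0.2647·√54/√0.929934 = 2.017.
df = n − 2 = 54.
One-sided p ≈ 0.0243, which is < 0.05, so reject H₀.
There is evidence of a linear association between fertilizer application rate and crop yield.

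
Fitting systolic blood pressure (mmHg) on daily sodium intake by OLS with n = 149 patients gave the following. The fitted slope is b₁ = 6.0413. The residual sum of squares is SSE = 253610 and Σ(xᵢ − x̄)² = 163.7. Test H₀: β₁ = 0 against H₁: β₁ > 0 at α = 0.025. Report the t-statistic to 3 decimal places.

t = 1.861

MSE = SSE/(n − 2) = 253610/147 = 1725.24.
SE(b₁) = √(MSE/Sₓₓ) = √(1725.24/163.7) = 3.24639.
t = 6.0413 / 3.24639 = 1.861.
df = n − 2 = 147.
One-sided p ≈ 0.0324, which is ≥ 0.025, so fail to reject H₀.
The data do not give significant evidence that the true slope on daily sodium intake is positive.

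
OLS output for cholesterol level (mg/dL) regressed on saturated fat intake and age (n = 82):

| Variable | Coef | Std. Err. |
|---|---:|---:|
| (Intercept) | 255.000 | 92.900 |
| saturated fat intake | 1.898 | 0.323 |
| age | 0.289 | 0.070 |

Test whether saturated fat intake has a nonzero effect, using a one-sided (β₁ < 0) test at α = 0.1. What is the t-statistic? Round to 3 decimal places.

t = 5.876

Read off: b = 1.898, SE = 0.323 for saturated fat intake.
H₀: β₁ = 0 vs H₁: β₁ < 0.
t = 1.898 / 0.323 = 5.876.
df = n − k − 1 = 82 − 2 − 1 = 79.
One-sided p ≈ 1.0000, which is ≥ 0.1, so fail to reject H₀.
The data do not give significant evidence that the true slope on saturated fat intake is negative, holding the other predictors fixed.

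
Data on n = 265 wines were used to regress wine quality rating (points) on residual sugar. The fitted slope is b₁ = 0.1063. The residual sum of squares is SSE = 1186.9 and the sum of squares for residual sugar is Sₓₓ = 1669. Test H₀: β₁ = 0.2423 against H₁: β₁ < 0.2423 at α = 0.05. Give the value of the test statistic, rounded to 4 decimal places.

t = -2.6154

MSE = SSE/(n − 2) = 1186.9/263 = 4.51293.
SE(b₁) = √(MSE/Sₓₓ) = √(4.51293/1669) = 0.0519997.
t = (0.1063 − 0.2423) / 0.0519997 = -2.6154.
df = n − 2 = 263.
One-sided p ≈ 0.0047, which is < 0.05, so reject H₀.
There is evidence that the true slope on residual sugar is below 0.2423 points per unit.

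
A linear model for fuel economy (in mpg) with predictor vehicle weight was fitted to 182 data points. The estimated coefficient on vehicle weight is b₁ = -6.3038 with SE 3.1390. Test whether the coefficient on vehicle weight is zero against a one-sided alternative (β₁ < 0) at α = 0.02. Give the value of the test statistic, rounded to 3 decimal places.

H₀: β₁ = 0 vs H₁: β₁ < 0.
t = (b₁ − β₁⁰)/SE = -6.3038 / 3.1390 = -2.008.
df = n − 2 = 182 − 2 = 180.
One-sided p ≈ 0.0231, which is ≥ 0.02, so fail to reject H₀.
The data do not give significant evidence that the true slope on vehicle weight is negative.

t = -2.008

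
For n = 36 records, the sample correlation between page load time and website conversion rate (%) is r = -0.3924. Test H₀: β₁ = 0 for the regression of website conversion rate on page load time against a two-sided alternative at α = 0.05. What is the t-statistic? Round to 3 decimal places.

t = -2.488

t = r·√(n − 2)/√(1 − r²) = -0.3924·√34/√0.846022 = -2.488.
df = n − 2 = 34.
Two-sided p ≈ 0.0179, which is < 0.05, so reject H₀.
There is evidence of a linear association between page load time and website conversion rate.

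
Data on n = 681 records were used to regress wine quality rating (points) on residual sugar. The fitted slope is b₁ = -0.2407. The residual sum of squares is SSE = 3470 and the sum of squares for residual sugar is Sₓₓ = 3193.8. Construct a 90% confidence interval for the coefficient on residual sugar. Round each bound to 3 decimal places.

(-0.307, -0.175)

MSE = SSE/(n − 2) = 3470/679 = 5.11046.
SE(b₁) = √(MSE/Sₓₓ) = √(5.11046/3193.8) = 0.0400015.
df = n − 2 = 679.
t* = t_{0.05, 679} = 1.647101.
Margin = t* × SE = 1.647101 × 0.0400015 = 0.06589.
CI: -0.2407 ± 0.06589 → (-0.307, -0.175).
With 90% confidence, each one-unit increase in residual sugar is associated with a change of between -0.307 and -0.175 points in wine quality rating.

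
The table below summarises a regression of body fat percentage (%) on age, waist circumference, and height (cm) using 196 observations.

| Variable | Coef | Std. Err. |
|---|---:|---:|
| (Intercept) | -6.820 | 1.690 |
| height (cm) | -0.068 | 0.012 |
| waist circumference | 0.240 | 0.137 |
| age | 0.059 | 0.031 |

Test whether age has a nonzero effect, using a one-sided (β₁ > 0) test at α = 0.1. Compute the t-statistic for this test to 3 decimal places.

t = 1.903

Read off: b = 0.059, SE = 0.031 for age.
H₀: β₁ = 0 vs H₁: β₁ > 0.
t = 0.059 / 0.031 = 1.903.
df = n − k − 1 = 196 − 3 − 1 = 192.
One-sided p ≈ 0.0293, which is < 0.1, so reject H₀.
There is evidence that the true slope on age is positive, holding the other predictors fixed.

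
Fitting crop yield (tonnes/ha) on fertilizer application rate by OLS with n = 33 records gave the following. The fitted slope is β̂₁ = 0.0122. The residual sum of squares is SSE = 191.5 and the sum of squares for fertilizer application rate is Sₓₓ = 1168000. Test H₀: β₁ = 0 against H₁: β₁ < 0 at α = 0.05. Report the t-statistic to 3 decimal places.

t = 5.305

MSE = SSE/(n − 2) = 191.5/31 = 6.17742.
SE(β̂₁) = √(MSE/Sₓₓ) = √(6.17742/1168000) = 0.00229976.
t = 0.0122 / 0.00229976 = 5.305.
df = n − 2 = 31.
One-sided p ≈ 1.0000, which is ≥ 0.05, so fail to reject H₀.
The data do not give significant evidence that the true slope on fertilizer application rate is negative.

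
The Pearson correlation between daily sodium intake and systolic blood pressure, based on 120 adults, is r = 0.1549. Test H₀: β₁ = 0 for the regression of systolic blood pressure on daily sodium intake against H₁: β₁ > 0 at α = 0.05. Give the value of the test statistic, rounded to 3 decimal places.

t = r·√(n − 2)/√(1 − r²) = 0.1549·√118/√0.976006 = 1.703.
df = n − 2 = 118.
One-sided p ≈ 0.0456, which is < 0.05, so reject H₀.
There is evidence of a linear association between daily sodium intake and systolic blood pressure.

t = 1.703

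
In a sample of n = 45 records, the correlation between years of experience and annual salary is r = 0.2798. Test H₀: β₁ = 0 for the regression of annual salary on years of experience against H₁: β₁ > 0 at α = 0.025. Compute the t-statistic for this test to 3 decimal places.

t = r·√(n − 2)/√(1 − r²) = 0.2798·√43/√0.921712 = 1.911.
df = n − 2 = 43.
One-sided p ≈ 0.0313, which is ≥ 0.025, so fail to reject H₀.
The data do not give significant evidence of a linear association between years of experience and annual salary.

t = 1.911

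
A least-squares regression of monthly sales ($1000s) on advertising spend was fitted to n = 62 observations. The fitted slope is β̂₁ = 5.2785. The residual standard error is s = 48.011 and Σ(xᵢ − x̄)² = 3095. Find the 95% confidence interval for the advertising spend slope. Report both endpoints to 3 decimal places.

SE(β̂₁) = s/√Sₓₓ = 48.011/√3095 = 0.862999.
df = n − 2 = 60.
t* = t_{0.025, 60} = 2.000298.
Margin = t* × SE = 2.000298 × 0.862999 = 1.72626.
CI: 5.2785 ± 1.72626 → (3.552, 7.005).
With 95% confidence, each one-unit increase in advertising spend is associated with a change of between 3.552 and 7.005 $1000s in monthly sales.

(3.552, 7.005)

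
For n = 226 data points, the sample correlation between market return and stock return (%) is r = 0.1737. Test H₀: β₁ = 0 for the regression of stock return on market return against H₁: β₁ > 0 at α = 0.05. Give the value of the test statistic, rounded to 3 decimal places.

t = 2.640

t = r·√(n − 2)/√(1 − r²) = 0.1737·√224/√0.969828 = 2.640.
df = n − 2 = 224.
One-sided p ≈ 0.0044, which is < 0.05, so reject H₀.
There is evidence of a linear association between market return and stock return.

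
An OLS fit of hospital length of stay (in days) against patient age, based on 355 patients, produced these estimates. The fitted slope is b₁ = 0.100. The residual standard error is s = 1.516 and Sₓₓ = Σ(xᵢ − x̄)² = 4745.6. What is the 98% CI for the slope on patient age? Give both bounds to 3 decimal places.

(0.049, 0.151)

SE(b₁) = s/√Sₓₓ = 1.516/√4745.6 = 0.0220066.
df = n − 2 = 353.
t* = t_{0.01, 353} = 2.336958.
Margin = t* × SE = 2.336958 × 0.0220066 = 0.05143.
CI: 0.100 ± 0.05143 → (0.049, 0.151).
With 98% confidence, each one-unit increase in patient age is associated with a change of between 0.049 and 0.151 days in hospital length of stay.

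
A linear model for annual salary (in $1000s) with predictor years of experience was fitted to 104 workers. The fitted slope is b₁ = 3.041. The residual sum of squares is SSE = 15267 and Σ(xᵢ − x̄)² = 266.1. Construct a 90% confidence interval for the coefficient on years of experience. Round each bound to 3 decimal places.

MSE = SSE/(n − 2) = 15267/102 = 149.676.
SE(b₁) = √(MSE/Sₓₓ) = √(149.676/266.1) = 0.749988.
df = n − 2 = 102.
t* = t_{0.05, 102} = 1.65993.
Margin = t* × SE = 1.65993 × 0.749988 = 1.24493.
CI: 3.041 ± 1.24493 → (1.796, 4.286).
With 90% confidence, each one-unit increase in years of experience is associated with a change of between 1.796 and 4.286 $1000s in annual salary.

(1.796, 4.286)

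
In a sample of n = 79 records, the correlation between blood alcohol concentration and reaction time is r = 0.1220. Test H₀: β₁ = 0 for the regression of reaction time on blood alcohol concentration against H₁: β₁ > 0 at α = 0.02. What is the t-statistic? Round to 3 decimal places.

t = 1.079

t = r·√(n − 2)/√(1 − r²) = 0.1220·√77/√0.985116 = 1.079.
df = n − 2 = 77.
One-sided p ≈ 0.1421, which is ≥ 0.02, so fail to reject H₀.
The data do not give significant evidence of a linear association between blood alcohol concentration and reaction time.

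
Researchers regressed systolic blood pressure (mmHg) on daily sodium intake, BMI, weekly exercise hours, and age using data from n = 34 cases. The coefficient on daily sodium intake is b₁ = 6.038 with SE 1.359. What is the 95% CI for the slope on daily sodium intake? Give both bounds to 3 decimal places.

(3.259, 8.817)

df = n − k − 1 = 34 − 4 − 1 = 29.
t* = t_{0.025, 29} = 2.04523.
Margin = t* × SE = 2.04523 × 1.359 = 2.77947.
CI: 6.038 ± 2.77947 → (3.259, 8.817).
With 95% confidence, each one-unit increase in daily sodium intake is associated with a change of between 3.259 and 8.817 mmHg in systolic blood pressure, holding the other predictors fixed.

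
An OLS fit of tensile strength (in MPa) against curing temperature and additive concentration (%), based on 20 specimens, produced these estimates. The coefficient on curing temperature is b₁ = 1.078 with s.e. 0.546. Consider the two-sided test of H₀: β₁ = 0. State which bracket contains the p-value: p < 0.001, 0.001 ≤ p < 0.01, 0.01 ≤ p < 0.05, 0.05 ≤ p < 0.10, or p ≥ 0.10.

t = 1.078 / 0.546 = 1.974.
df = n − k − 1 = 20 − 2 − 1 = 17.
Two-sided p = 2·P(T_{17} > |t|) ≈ 0.0648.
So 0.05 ≤ p < 0.10.

0.05 ≤ p < 0.10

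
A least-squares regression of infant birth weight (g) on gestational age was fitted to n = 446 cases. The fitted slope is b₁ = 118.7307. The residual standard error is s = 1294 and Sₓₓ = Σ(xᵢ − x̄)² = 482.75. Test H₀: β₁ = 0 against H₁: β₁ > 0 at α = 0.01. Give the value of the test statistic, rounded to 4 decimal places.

SE(b₁) = s/√Sₓₓ = 1294/√482.75 = 58.8943.
t = 118.7307 / 58.8943 = 2.0160.
df = n − 2 = 444.
One-sided p ≈ 0.0222, which is ≥ 0.01, so fail to reject H₀.
The data do not give significant evidence that the true slope on gestational age is positive.

t = 2.0160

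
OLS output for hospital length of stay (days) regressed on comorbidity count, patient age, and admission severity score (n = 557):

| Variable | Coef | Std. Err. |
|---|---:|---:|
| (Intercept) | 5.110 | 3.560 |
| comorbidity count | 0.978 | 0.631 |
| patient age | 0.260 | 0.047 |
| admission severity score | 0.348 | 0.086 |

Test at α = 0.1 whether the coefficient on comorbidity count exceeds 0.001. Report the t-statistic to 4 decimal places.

Read off: b = 0.978, SE = 0.631 for comorbidity count.
H₀: β₁ = 0.001 vs H₁: β₁ > 0.001.
t = (0.978 − 0.001) / 0.631 = 1.5483.
df = n − k − 1 = 557 − 3 − 1 = 553.
One-sided p ≈ 0.0611, which is < 0.1, so reject H₀.
There is evidence that the true slope on comorbidity count exceeds 0.001 days per unit, holding the other predictors fixed.

t = 1.5483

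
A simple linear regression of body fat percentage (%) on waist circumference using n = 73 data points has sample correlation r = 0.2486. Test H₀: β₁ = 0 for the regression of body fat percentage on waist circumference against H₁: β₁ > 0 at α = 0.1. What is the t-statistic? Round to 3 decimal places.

t = 2.163

t = r·√(n − 2)/√(1 − r²) = 0.2486·√71/√0.938198 = 2.163.
df = n − 2 = 71.
One-sided p ≈ 0.0170, which is < 0.1, so reject H₀.
There is evidence of a linear association between waist circumference and body fat percentage.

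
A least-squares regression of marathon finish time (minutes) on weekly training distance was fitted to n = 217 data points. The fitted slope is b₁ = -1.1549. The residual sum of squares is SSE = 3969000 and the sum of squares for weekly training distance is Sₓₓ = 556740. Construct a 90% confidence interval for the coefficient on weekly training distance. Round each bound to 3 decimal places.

MSE = SSE/(n − 2) = 3969000/215 = 18460.5.
SE(b₁) = √(MSE/Sₓₓ) = √(18460.5/556740) = 0.182094.
df = n − 2 = 215.
t* = t_{0.05, 215} = 1.651972.
Margin = t* × SE = 1.651972 × 0.182094 = 0.30081.
CI: -1.1549 ± 0.30081 → (-1.456, -0.854).
With 90% confidence, each one-unit increase in weekly training distance is associated with a change of between -1.456 and -0.854 minutes in marathon finish time.

(-1.456, -0.854)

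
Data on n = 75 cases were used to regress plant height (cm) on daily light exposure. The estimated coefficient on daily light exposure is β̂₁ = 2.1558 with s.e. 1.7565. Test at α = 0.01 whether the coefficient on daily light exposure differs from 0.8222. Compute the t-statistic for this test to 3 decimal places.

t = 0.759

H₀: β₁ = 0.8222 vs H₁: β₁ ≠ 0.8222.
t = (β̂₁ − β₁⁰)/SE = (2.1558 − 0.8222) / 1.7565 = 0.759.
df = n − 2 = 75 − 2 = 73.
Two-sided p ≈ 0.4502, which is ≥ 0.01, so fail to reject H₀.
The data are consistent with a true slope of 0.8222 cm per unit of daily light exposure.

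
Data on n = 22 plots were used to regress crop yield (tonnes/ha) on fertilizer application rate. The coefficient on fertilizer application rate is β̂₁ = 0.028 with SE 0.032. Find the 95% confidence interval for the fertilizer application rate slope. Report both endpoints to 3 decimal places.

(-0.039, 0.095)

df = n − 2 = 22 − 2 = 20.
t* = t_{0.025, 20} = 2.085963.
Margin = t* × SE = 2.085963 × 0.032 = 0.06675.
CI: 0.028 ± 0.06675 → (-0.039, 0.095).
With 95% confidence, each one-unit increase in fertilizer application rate is associated with a change of between -0.039 and 0.095 tonnes/ha in crop yield.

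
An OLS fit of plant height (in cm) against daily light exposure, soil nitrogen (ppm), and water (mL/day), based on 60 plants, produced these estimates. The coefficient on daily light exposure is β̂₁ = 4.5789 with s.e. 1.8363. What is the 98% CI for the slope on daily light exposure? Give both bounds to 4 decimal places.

df = n − k − 1 = 60 − 3 − 1 = 56.
t* = t_{0.01, 56} = 2.394801.
Margin = t* × SE = 2.394801 × 1.8363 = 4.397573.
CI: 4.5789 ± 4.397573 → (0.1813, 8.9765).
With 98% confidence, each one-unit increase in daily light exposure is associated with a change of between 0.1813 and 8.9765 cm in plant height, holding the other predictors fixed.

(0.1813, 8.9765)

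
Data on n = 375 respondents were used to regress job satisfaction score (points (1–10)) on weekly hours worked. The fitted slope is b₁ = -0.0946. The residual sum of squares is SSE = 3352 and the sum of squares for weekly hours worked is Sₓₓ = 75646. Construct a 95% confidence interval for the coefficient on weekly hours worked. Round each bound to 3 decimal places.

(-0.116, -0.073)

MSE = SSE/(n − 2) = 3352/373 = 8.9866.
SE(b₁) = √(MSE/Sₓₓ) = √(8.9866/75646) = 0.0108995.
df = n − 2 = 373.
t* = t_{0.025, 373} = 1.966344.
Margin = t* × SE = 1.966344 × 0.0108995 = 0.02143.
CI: -0.0946 ± 0.02143 → (-0.116, -0.073).
With 95% confidence, each one-unit increase in weekly hours worked is associated with a change of between -0.116 and -0.073 points (1–10) in job satisfaction score.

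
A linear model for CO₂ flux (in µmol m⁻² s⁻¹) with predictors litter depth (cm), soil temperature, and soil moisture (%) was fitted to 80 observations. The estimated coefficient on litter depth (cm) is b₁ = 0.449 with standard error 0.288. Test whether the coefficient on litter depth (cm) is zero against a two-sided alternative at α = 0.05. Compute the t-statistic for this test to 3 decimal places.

t = 1.559

H₀: β₁ = 0 vs H₁: β₁ ≠ 0.
t = (b₁ − β₁⁰)/SE = 0.449 / 0.288 = 1.559.
df = n − k − 1 = 80 − 3 − 1 = 76.
Two-sided p ≈ 0.1231, which is ≥ 0.05, so fail to reject H₀.
The data do not give significant evidence of an association between litter depth (cm) and CO₂ flux, after adjusting for the other predictors.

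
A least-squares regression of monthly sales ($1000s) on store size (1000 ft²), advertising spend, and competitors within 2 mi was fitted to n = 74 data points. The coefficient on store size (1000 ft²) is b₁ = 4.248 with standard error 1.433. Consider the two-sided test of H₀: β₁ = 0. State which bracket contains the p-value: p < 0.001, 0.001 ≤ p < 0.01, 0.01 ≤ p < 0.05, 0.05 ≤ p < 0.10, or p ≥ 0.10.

t = 4.248 / 1.433 = 2.964.
df = n − k − 1 = 74 − 3 − 1 = 70.
Two-sided p = 2·P(T_{70} > |t|) ≈ 0.0041.
So 0.001 ≤ p < 0.01.

0.001 ≤ p < 0.01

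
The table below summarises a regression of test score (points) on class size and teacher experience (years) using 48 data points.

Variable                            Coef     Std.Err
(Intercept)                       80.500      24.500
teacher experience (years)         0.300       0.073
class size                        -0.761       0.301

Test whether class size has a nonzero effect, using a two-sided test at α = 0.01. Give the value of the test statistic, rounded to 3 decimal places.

t = -2.528

Read off: b = -0.761, SE = 0.301 for class size.
H₀: β₁ = 0 vs H₁: β₁ ≠ 0.
t = -0.761 / 0.301 = -2.528.
df = n − k − 1 = 48 − 2 − 1 = 45.
Two-sided p ≈ 0.0150, which is ≥ 0.01, so fail to reject H₀.
The data do not give significant evidence of an association between class size and test score, after adjusting for the other predictors.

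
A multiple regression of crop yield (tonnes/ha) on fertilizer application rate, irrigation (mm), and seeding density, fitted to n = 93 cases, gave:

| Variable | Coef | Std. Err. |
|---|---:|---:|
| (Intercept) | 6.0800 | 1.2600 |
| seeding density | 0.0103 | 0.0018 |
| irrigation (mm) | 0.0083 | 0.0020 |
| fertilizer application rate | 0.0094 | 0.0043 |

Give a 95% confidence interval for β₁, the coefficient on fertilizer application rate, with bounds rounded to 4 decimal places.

(0.0009, 0.0179)

Read off: b = 0.0094, SE = 0.0043 for fertilizer application rate.
df = n − k − 1 = 93 − 3 − 1 = 89.
t* = t_{0.025, 89} = 1.986979.
Margin = t* × SE = 1.986979 × 0.0043 = 0.008544.
CI: 0.0094 ± 0.008544 → (0.0009, 0.0179).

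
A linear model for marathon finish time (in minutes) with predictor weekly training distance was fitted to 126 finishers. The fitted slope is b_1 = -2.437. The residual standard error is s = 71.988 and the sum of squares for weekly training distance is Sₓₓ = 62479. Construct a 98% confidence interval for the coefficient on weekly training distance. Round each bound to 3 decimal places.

SE(b_1) = s/√Sₓₓ = 71.988/√62479 = 0.288.
df = n − 2 = 124.
t* = t_{0.01, 124} = 2.356797.
Margin = t* × SE = 2.356797 × 0.288 = 0.67876.
CI: -2.437 ± 0.67876 → (-3.116, -1.758).
With 98% confidence, each one-unit increase in weekly training distance is associated with a change of between -3.116 and -1.758 minutes in marathon finish time.

(-3.116, -1.758)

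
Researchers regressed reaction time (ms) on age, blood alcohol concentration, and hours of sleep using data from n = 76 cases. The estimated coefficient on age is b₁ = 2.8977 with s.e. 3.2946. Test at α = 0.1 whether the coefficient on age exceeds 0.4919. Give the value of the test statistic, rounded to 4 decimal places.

H₀: β₁ = 0.4919 vs H₁: β₁ > 0.4919.
t = (b₁ − β₁⁰)/SE = (2.8977 − 0.4919) / 3.2946 = 0.7302.
df = n − k − 1 = 76 − 3 − 1 = 72.
One-sided p ≈ 0.2338, which is ≥ 0.1, so fail to reject H₀.
The data do not give significant evidence that the true slope on age exceeds 0.4919 ms per unit, holding the other predictors fixed.

t = 0.7302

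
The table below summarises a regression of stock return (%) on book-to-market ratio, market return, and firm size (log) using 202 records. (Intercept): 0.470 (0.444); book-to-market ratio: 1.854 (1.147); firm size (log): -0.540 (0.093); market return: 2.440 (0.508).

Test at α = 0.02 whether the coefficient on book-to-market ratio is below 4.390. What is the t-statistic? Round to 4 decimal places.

Read off: b = 1.854, SE = 1.147 for book-to-market ratio.
H₀: β₁ = 4.390 vs H₁: β₁ < 4.390.
t = (1.854 − 4.390) / 1.147 = -2.2110.
df = n − k − 1 = 202 − 3 − 1 = 198.
One-sided p ≈ 0.0141, which is < 0.02, so reject H₀.
There is evidence that the true slope on book-to-market ratio is below 4.390 % per unit, holding the other predictors fixed.

t = -2.2110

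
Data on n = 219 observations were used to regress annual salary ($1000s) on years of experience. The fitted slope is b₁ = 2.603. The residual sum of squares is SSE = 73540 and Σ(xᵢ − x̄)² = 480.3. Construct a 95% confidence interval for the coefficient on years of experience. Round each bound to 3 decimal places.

MSE = SSE/(n − 2) = 73540/217 = 338.894.
SE(b₁) = √(MSE/Sₓₓ) = √(338.894/480.3) = 0.839993.
df = n − 2 = 217.
t* = t_{0.025, 217} = 1.970956.
Margin = t* × SE = 1.970956 × 0.839993 = 1.65559.
CI: 2.603 ± 1.65559 → (0.947, 4.259).
With 95% confidence, each one-unit increase in years of experience is associated with a change of between 0.947 and 4.259 $1000s in annual salary.

(0.947, 4.259)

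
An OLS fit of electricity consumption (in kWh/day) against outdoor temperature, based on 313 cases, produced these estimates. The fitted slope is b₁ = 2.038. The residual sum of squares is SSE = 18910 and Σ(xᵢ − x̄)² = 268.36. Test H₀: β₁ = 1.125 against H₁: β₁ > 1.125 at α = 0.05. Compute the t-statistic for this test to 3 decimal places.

t = 1.918

MSE = SSE/(n − 2) = 18910/311 = 60.8039.
SE(b₁) = √(MSE/Sₓₓ) = √(60.8039/268.36) = 0.476.
t = (2.038 − 1.125) / 0.476 = 1.918.
df = n − 2 = 311.
One-sided p ≈ 0.0280, which is < 0.05, so reject H₀.
There is evidence that the true slope on outdoor temperature exceeds 1.125 kWh/day per unit.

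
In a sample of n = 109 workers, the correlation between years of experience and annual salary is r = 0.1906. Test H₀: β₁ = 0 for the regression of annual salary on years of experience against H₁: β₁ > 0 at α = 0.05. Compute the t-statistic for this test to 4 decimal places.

t = r·√(n − 2)/√(1 − r²) = 0.1906·√107/√0.963672 = 2.0084.
df = n − 2 = 107.
One-sided p ≈ 0.0236, which is < 0.05, so reject H₀.
There is evidence of a linear association between years of experience and annual salary.

t = 2.0084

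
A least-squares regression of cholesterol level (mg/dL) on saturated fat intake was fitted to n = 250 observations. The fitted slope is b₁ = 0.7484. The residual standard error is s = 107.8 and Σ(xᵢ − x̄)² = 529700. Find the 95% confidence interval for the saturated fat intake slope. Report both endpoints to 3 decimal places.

SE(b₁) = s/√Sₓₓ = 107.8/√529700 = 0.148117.
df = n − 2 = 248.
t* = t_{0.025, 248} = 1.969576.
Margin = t* × SE = 1.969576 × 0.148117 = 0.29173.
CI: 0.7484 ± 0.29173 → (0.457, 1.040).
With 95% confidence, each one-unit increase in saturated fat intake is associated with a change of between 0.457 and 1.040 mg/dL in cholesterol level.

(0.457, 1.040)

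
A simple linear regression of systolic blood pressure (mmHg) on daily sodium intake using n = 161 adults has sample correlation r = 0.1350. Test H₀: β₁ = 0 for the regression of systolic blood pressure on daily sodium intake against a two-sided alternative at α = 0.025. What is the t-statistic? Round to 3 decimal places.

t = r·√(n − 2)/√(1 − r²) = 0.1350·√159/√0.981775 = 1.718.
df = n − 2 = 159.
Two-sided p ≈ 0.0877, which is ≥ 0.025, so fail to reject H₀.
The data do not give significant evidence of a linear association between daily sodium intake and systolic blood pressure.

t = 1.718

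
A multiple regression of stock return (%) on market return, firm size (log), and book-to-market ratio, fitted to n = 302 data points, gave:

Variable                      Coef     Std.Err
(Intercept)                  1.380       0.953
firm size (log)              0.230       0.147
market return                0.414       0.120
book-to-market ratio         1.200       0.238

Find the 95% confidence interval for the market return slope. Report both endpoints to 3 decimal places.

Read off: b = 0.414, SE = 0.120 for market return.
df = n − k − 1 = 302 − 3 − 1 = 298.
t* = t_{0.025, 298} = 1.967957.
Margin = t* × SE = 1.967957 × 0.120 = 0.23615.
CI: 0.414 ± 0.23615 → (0.178, 0.650).

(0.178, 0.650)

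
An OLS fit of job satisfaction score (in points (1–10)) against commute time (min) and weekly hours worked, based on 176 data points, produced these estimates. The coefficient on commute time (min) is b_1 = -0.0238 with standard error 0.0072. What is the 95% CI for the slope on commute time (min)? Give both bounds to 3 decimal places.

df = n − k − 1 = 176 − 2 − 1 = 173.
t* = t_{0.025, 173} = 1.973771.
Margin = t* × SE = 1.973771 × 0.0072 = 0.01421.
CI: -0.0238 ± 0.01421 → (-0.038, -0.010).
With 95% confidence, each one-unit increase in commute time (min) is associated with a change of between -0.038 and -0.010 points (1–10) in job satisfaction score, holding the other predictors fixed.

(-0.038, -0.010)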